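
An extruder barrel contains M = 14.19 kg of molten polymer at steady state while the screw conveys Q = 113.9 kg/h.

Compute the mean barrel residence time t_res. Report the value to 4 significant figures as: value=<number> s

Convert throughput: Q = 113.9 kg/h = 113.9/3600 = 0.0316389 kg/s
t_res = M / Q_s = 14.19 / 0.0316389 = 448.499 s

value=448.5 s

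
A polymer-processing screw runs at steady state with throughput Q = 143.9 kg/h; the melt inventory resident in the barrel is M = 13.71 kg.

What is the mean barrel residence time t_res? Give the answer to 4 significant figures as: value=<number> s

value=343.0 s

Convert throughput: Q = 143.9 kg/h = 143.9/3600 = 0.0399722 kg/s
Mean residence time: t_res = M/Q_s = 13.71 kg / 0.0399722 kg/s = 342.988 s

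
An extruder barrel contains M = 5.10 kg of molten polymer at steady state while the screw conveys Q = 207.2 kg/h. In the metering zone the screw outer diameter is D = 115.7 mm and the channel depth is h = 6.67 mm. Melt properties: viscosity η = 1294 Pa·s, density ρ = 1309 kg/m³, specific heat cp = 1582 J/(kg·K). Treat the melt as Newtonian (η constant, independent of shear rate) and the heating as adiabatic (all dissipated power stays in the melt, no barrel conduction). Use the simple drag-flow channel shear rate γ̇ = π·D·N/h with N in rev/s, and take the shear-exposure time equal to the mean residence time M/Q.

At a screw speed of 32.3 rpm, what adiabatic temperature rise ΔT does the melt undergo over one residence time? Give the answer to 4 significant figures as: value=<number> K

Convert throughput: Q = 207.2 kg/h = 207.2/3600 = 0.0575556 kg/s
t_res = M / Q_s = 5.10 / 0.0575556 = 88.61 s
Geometry in metres: D = 115.7 mm → 0.1157 m, h = 6.67 mm → 0.00667 m; screw speed N = 32.3 rpm = 0.538333 rev/s
γ̇ = π D N / h = (π)(0.1157)(0.538333) / 0.00667 = 29.3365 s⁻¹
ΔT = η·γ̇²·t_res / (ρ·cp) = 1294 · (29.3365)² · 88.61 / (1309 · 1582) = 47.6528 K

value=47.65 K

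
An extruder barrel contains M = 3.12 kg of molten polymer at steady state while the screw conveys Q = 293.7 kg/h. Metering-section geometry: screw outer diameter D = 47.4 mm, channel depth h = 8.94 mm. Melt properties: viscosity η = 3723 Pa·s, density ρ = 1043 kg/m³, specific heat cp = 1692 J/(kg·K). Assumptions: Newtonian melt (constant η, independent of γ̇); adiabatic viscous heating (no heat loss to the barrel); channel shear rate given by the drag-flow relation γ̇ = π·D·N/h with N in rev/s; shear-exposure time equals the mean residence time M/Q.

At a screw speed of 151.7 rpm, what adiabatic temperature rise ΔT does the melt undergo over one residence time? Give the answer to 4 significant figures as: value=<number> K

value=143.1 K

Convert throughput: Q = 293.7 kg/h = 293.7/3600 = 0.0815833 kg/s
t_res = M / Q_s = 3.12 ÷ 0.0815833 = 38.2431 s
D = 47.4 mm = 0.0474 m;  h = 8.94 mm = 0.00894 m;  N = 151.7 rpm / 60 = 2.52833 rev/s
Shear rate: γ̇ = πDN/h = π·0.0474·2.52833/0.00894 = 42.1139 s⁻¹
Adiabatic rise: ΔT = η γ̇² t_res / (ρ cp) = 3723·(42.1139)²·38.2431 / (1043·1692) = 143.091 K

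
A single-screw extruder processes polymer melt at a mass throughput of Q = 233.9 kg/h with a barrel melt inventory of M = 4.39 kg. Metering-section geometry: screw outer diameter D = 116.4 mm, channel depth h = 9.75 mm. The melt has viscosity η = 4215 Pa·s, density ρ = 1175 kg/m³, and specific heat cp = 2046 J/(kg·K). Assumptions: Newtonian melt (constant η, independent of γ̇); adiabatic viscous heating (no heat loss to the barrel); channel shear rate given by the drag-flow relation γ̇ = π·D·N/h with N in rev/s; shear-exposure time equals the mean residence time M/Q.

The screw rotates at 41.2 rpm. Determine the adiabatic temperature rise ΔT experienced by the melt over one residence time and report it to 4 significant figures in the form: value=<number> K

Q_s = Q / 3600 = 233.9 / 3600 = 0.0649722 kg/s
Mean residence time: t_res = M/Q_s = 4.39 kg / 0.0649722 kg/s = 67.5673 s
D = 116.4 mm = 0.1164 m;  h = 9.75 mm = 0.00975 m;  N = 41.2 rpm / 60 = 0.686667 rev/s
Shear rate: γ̇ = πDN/h = π·0.1164·0.686667/0.00975 = 25.754 s⁻¹
ΔT = η·γ̇²·t_res/(ρ·cp) = [4215 × 25.754² × 67.5673] / [1175 × 2046] = 78.5741 K

value=78.57 K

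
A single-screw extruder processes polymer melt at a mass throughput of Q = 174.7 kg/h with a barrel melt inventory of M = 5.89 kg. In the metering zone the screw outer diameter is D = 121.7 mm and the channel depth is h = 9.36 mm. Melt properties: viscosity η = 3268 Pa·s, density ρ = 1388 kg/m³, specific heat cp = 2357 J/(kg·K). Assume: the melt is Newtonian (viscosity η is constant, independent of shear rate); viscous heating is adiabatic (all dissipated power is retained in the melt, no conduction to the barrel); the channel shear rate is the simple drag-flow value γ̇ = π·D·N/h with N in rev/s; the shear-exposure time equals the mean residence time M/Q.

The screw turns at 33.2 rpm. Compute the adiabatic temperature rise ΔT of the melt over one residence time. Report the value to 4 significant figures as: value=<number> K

value=61.94 K

Throughput in SI: Q_s = 174.7 kg/h ÷ 3600 s/h = 0.0485278 kg/s
t_res = M / Q_s = 5.89 / 0.0485278 = 121.374 s
D = 121.7 mm = 0.1217 m;  h = 9.36 mm = 0.00936 m;  N = 33.2 rpm / 60 = 0.553333 rev/s
γ̇ = π·D·N / h = π · 0.1217 · 0.553333 / 0.00936 = 22.6022 s⁻¹
ΔT = η·γ̇²·t_res / (ρ·cp) = 3268 · (22.6022)² · 121.374 / (1388 · 2357) = 61.9385 K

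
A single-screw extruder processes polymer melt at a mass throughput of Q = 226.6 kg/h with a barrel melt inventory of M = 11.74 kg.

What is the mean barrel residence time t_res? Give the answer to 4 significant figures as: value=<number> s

value=186.5 s

Throughput in SI: Q_s = 226.6 kg/h ÷ 3600 s/h = 0.0629444 kg/s
t_res = M / Q_s = 11.74 / 0.0629444 = 186.514 s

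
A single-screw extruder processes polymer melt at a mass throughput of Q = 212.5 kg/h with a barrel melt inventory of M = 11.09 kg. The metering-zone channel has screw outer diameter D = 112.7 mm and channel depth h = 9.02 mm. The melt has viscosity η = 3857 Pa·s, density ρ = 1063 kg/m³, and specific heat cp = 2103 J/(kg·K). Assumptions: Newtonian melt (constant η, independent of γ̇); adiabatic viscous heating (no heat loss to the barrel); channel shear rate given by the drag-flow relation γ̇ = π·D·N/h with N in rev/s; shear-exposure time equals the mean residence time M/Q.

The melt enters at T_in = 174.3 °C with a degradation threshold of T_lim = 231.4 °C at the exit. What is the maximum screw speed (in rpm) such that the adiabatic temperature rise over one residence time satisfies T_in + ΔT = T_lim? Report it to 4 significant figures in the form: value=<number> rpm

value=20.29 rpm

Convert throughput: Q = 212.5 kg/h = 212.5/3600 = 0.0590278 kg/s
t_res = M / Q_s = 11.09 / 0.0590278 = 187.878 s
Convert to metres: D = 0.1127 m, h = 0.00902 m
ΔT_a = T_lim − T_in = 231.4 °C − 174.3 °C = 57.1 K
Invert ΔT = ηγ̇²t_res/(ρcp) for γ̇: γ̇_max² = ΔT_a ρ cp / (η t_res) = 57.1·1063·2103 / (3857·187.878) = 176.151 s⁻²
γ̇_max = sqrt(176.151) = 13.2722 s⁻¹
Solve γ̇ = πDN/h for N: N_max = γ̇_max·h/(π·D) = 13.2722 × 0.00902 / (π × 0.1127) = 0.338123 rev/s = 20.2874 rpm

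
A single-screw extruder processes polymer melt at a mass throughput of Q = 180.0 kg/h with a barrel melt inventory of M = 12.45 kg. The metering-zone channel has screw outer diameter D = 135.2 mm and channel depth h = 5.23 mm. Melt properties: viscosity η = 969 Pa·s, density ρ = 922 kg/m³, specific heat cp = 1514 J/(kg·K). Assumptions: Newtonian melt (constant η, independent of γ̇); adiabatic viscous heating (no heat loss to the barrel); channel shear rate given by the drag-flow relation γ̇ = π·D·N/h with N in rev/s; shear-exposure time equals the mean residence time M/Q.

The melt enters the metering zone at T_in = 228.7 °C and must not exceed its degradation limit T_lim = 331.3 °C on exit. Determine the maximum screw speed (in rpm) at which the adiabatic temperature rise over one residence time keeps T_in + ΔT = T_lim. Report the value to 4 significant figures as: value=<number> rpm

Q_s = Q / 3600 = 180.0 / 3600 = 0.05 kg/s
t_res = M / Q_s = 12.45 / 0.05 = 249 s
D = 135.2 mm = 0.1352 m;  h = 5.23 mm = 0.00523 m
ΔT_a = T_lim − T_in = 331.3 − 228.7 = 102.6 K
Invert ΔT = ηγ̇²t_res/(ρcp) for γ̇: γ̇_max² = ΔT_a ρ cp / (η t_res) = 102.6·922·1514 / (969·249) = 593.582 s⁻²
γ̇_max = sqrt(593.582) = 24.3635 s⁻¹
N_max = γ̇_max h / (πD) = 24.3635·0.00523/(π·0.1352) = 0.299996 rev/s → ×60 = 17.9998 rpm

value=18.00 rpm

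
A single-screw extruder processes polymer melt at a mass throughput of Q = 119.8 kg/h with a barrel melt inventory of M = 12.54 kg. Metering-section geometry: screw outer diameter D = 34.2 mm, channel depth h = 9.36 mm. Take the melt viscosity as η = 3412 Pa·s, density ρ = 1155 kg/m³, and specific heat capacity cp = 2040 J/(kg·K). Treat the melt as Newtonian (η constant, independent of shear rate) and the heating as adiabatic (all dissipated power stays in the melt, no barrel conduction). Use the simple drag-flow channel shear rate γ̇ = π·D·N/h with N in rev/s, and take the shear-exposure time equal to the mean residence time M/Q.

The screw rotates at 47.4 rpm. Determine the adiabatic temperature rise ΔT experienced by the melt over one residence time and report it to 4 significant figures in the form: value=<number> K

value=44.87 K

Q_s = Q / 3600 = 119.8 / 3600 = 0.0332778 kg/s
t_res = M / Q_s = 12.54 ÷ 0.0332778 = 376.828 s
D = 34.2 mm = 0.0342 m;  h = 9.36 mm = 0.00936 m;  N = 47.4 rpm / 60 = 0.79 rev/s
Shear rate: γ̇ = πDN/h = π·0.0342·0.79/0.00936 = 9.06833 s⁻¹
ΔT = η·γ̇²·t_res / (ρ·cp) = 3412 · (9.06833)² · 376.828 / (1155 · 2040) = 44.874 K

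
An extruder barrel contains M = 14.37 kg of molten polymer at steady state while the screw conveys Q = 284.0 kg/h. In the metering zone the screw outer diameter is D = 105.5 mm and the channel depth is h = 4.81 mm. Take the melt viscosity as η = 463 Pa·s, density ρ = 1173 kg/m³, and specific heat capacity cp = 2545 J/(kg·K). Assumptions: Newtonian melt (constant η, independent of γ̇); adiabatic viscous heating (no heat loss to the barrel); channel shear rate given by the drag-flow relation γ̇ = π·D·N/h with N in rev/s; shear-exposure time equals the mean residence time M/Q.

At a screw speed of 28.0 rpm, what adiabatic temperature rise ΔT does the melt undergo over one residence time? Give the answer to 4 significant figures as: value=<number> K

Throughput in SI: Q_s = 284.0 kg/h ÷ 3600 s/h = 0.0788889 kg/s
t_res = M / Q_s = 14.37 ÷ 0.0788889 = 182.155 s
D = 105.5 mm = 0.1055 m;  h = 4.81 mm = 0.00481 m;  N = 28.0 rpm / 60 = 0.466667 rev/s
Shear rate: γ̇ = πDN/h = π·0.1055·0.466667/0.00481 = 32.1561 s⁻¹
ΔT = η·γ̇²·t_res/(ρ·cp) = [463 × 32.1561² × 182.155] / [1173 × 2545] = 29.2122 K

value=29.21 K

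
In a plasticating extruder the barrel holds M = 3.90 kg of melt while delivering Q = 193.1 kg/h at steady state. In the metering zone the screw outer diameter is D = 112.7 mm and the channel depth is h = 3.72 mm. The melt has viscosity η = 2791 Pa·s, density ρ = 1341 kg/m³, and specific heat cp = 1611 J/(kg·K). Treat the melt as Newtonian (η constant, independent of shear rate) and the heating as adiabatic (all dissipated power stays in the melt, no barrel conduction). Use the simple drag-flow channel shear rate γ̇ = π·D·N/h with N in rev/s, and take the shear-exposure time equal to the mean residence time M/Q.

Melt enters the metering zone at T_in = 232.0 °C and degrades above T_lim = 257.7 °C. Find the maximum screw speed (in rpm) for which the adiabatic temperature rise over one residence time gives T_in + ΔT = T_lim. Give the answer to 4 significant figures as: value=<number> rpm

value=10.43 rpm

Convert throughput: Q = 193.1 kg/h = 193.1/3600 = 0.0536389 kg/s
t_res = M / Q_s = 3.90 ÷ 0.0536389 = 72.7084 s
D = 112.7 mm = 0.1127 m;  h = 3.72 mm = 0.00372 m
Allowable rise: ΔT_a = T_lim − T_in = 257.7 − 232.0 = 25.7 K
γ̇_max² = ΔT_a·ρ·cp / (η·t_res) = [25.7 × 1341 × 1611] / [2791 × 72.7084] = 273.598 s⁻²
Take the square root: γ̇_max = √(273.598) = 16.5408 s⁻¹
Solve γ̇ = πDN/h for N: N_max = γ̇_max·h/(π·D) = 16.5408 × 0.00372 / (π × 0.1127) = 0.17379 rev/s = 10.4274 rpm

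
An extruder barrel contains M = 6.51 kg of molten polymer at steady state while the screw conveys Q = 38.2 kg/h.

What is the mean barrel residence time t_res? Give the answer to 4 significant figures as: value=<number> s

Convert throughput: Q = 38.2 kg/h = 38.2/3600 = 0.0106111 kg/s
t_res = M / Q_s = 6.51 / 0.0106111 = 613.508 s

value=613.5 s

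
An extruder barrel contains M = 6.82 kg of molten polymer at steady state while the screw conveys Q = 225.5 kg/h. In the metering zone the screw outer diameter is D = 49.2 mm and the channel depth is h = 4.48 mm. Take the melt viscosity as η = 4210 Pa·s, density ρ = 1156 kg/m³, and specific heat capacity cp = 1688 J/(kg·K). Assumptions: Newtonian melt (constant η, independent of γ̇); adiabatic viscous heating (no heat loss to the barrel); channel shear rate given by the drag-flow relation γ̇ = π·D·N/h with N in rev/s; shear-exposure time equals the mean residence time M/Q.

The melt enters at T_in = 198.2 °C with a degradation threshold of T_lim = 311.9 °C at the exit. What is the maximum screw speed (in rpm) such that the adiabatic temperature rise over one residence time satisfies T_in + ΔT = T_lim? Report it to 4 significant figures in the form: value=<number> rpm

Convert throughput: Q = 225.5 kg/h = 225.5/3600 = 0.0626389 kg/s
t_res = M / Q_s = 6.82 ÷ 0.0626389 = 108.878 s
D = 49.2 mm = 0.0492 m;  h = 4.48 mm = 0.00448 m
Allowable rise: ΔT_a = T_lim − T_in = 311.9 − 198.2 = 113.7 K
Invert ΔT = ηγ̇²t_res/(ρcp) for γ̇: γ̇_max² = ΔT_a ρ cp / (η t_res) = 113.7·1156·1688 / (4210·108.878) = 484.026 s⁻²
γ̇_max = sqrt(484.026) = 22.0006 s⁻¹
Solve γ̇ = πDN/h for N: N_max = γ̇_max·h/(π·D) = 22.0006 × 0.00448 / (π × 0.0492) = 0.637672 rev/s = 38.2603 rpm

value=38.26 rpm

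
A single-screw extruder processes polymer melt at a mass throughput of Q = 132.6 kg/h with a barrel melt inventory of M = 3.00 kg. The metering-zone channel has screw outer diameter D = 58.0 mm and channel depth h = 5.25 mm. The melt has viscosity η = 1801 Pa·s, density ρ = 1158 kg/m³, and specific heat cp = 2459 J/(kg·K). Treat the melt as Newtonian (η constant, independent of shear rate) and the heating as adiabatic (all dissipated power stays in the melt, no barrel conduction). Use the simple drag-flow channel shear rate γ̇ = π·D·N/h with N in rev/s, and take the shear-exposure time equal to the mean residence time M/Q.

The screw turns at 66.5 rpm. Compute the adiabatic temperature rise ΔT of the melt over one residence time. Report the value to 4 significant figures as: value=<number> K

Convert throughput: Q = 132.6 kg/h = 132.6/3600 = 0.0368333 kg/s
t_res = M / Q_s = 3.00 / 0.0368333 = 81.448 s
Geometry in metres: D = 58.0 mm → 0.058 m, h = 5.25 mm → 0.00525 m; screw speed N = 66.5 rpm = 1.10833 rev/s
Shear rate: γ̇ = πDN/h = π·0.058·1.10833/0.00525 = 38.4671 s⁻¹
ΔT = η·γ̇²·t_res / (ρ·cp) = 1801 · (38.4671)² · 81.448 / (1158 · 2459) = 76.2263 K

value=76.23 K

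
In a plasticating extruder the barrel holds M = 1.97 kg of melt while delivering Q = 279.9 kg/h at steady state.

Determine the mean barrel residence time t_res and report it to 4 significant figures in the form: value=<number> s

Convert throughput: Q = 279.9 kg/h = 279.9/3600 = 0.07775 kg/s
Mean residence time: t_res = M/Q_s = 1.97 kg / 0.07775 kg/s = 25.3376 s

value=25.34 s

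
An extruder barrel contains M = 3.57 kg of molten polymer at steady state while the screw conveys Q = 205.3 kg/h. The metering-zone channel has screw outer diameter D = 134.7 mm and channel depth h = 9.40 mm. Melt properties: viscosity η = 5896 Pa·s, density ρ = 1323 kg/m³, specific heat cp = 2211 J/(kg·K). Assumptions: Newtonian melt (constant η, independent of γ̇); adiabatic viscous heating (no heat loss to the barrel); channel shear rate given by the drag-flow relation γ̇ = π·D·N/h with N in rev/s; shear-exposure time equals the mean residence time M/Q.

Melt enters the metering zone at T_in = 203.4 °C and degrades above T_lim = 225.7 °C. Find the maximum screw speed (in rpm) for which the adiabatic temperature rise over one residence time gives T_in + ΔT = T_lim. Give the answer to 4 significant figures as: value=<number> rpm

value=17.72 rpm

Convert throughput: Q = 205.3 kg/h = 205.3/3600 = 0.0570278 kg/s
Mean residence time: t_res = M/Q_s = 3.57 kg / 0.0570278 kg/s = 62.6011 s
Convert to metres: D = 0.1347 m, h = 0.0094 m
ΔT_a = T_lim − T_in = 225.7 − 203.4 = 22.3 K
Invert ΔT = ηγ̇²t_res/(ρcp) for γ̇: γ̇_max² = ΔT_a ρ cp / (η t_res) = 22.3·1323·2211 / (5896·62.6011) = 176.732 s⁻²
γ̇_max = √176.732 = 13.294 s⁻¹
N_max = γ̇_max h / (πD) = 13.294·0.0094/(π·0.1347) = 0.295303 rev/s → ×60 = 17.7182 rpm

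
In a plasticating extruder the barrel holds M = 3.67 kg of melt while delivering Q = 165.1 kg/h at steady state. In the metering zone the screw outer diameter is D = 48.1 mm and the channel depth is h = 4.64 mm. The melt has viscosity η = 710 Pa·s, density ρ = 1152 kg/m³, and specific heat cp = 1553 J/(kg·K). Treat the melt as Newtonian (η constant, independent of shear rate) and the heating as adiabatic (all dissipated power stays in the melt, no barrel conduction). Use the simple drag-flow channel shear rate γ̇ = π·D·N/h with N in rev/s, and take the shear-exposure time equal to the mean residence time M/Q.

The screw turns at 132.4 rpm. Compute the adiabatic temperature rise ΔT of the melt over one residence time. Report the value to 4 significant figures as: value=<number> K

Convert throughput: Q = 165.1 kg/h = 165.1/3600 = 0.0458611 kg/s
t_res = M / Q_s = 3.67 ÷ 0.0458611 = 80.0242 s
D = 48.1 mm = 0.0481 m;  h = 4.64 mm = 0.00464 m;  N = 132.4 rpm / 60 = 2.20667 rev/s
γ̇ = π D N / h = (π)(0.0481)(2.20667) / 0.00464 = 71.8644 s⁻¹
ΔT = η·γ̇²·t_res / (ρ·cp) = 710 · (71.8644)² · 80.0242 / (1152 · 1553) = 164.015 K

value=164.0 K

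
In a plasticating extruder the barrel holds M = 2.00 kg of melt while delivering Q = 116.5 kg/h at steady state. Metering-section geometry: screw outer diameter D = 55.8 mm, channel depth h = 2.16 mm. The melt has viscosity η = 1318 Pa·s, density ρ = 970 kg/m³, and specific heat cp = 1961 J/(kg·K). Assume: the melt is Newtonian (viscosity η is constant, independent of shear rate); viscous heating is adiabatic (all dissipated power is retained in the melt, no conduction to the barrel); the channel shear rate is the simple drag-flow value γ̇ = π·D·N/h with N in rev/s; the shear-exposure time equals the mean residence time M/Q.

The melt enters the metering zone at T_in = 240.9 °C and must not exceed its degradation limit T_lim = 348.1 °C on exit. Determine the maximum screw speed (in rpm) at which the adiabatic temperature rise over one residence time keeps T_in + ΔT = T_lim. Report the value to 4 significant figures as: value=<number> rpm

value=36.99 rpm

Throughput in SI: Q_s = 116.5 kg/h ÷ 3600 s/h = 0.0323611 kg/s
Mean residence time: t_res = M/Q_s = 2.00 kg / 0.0323611 kg/s = 61.8026 s
Convert to metres: D = 0.0558 m, h = 0.00216 m
ΔT_a = T_lim − T_in = 348.1 °C − 240.9 °C = 107.2 K
γ̇_max² = ΔT_a·ρ·cp/(η·t_res) = 107.2·970·1961/(1318·61.8026) = 2503.35 s⁻²
γ̇_max = sqrt(2503.35) = 50.0335 s⁻¹
N_max = γ̇_max·h / (π·D) = 50.0335 · 0.00216 / (π · 0.0558) = 0.616497 rev/s = 36.9898 rpm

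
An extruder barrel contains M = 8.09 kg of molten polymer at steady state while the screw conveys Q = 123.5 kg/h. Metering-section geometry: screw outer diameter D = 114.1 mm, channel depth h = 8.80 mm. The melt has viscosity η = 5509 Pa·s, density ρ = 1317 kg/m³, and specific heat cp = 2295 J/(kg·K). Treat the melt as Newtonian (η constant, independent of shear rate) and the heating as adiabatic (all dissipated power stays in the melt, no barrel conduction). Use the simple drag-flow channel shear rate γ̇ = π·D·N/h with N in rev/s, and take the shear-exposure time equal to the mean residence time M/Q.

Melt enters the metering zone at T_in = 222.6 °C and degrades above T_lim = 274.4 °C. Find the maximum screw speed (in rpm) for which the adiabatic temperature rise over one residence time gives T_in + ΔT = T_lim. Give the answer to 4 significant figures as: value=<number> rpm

Convert throughput: Q = 123.5 kg/h = 123.5/3600 = 0.0343056 kg/s
t_res = M / Q_s = 8.09 / 0.0343056 = 235.822 s
Convert to metres: D = 0.1141 m, h = 0.0088 m
ΔT_a = T_lim − T_in = 274.4 °C − 222.6 °C = 51.8 K
γ̇_max² = ΔT_a·ρ·cp/(η·t_res) = 51.8·1317·2295/(5509·235.822) = 120.515 s⁻²
Take the square root: γ̇_max = √(120.515) = 10.9779 s⁻¹
N_max = γ̇_max·h / (π·D) = 10.9779 · 0.0088 / (π · 0.1141) = 0.269506 rev/s = 16.1703 rpm

value=16.17 rpm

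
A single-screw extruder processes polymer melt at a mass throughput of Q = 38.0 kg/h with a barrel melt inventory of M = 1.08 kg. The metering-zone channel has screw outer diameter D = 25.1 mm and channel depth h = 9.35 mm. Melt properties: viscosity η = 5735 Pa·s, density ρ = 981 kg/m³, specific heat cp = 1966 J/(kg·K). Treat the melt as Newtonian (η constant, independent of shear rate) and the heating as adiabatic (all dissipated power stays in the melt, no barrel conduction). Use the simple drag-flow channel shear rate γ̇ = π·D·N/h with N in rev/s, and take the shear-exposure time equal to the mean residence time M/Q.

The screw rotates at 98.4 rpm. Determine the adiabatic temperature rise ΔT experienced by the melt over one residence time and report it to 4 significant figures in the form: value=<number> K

Q_s = Q / 3600 = 38.0 / 3600 = 0.0105556 kg/s
t_res = M / Q_s = 1.08 ÷ 0.0105556 = 102.316 s
Geometry in metres: D = 25.1 mm → 0.0251 m, h = 9.35 mm → 0.00935 m; screw speed N = 98.4 rpm = 1.64 rev/s
γ̇ = π·D·N / h = π · 0.0251 · 1.64 / 0.00935 = 13.8311 s⁻¹
Adiabatic rise: ΔT = η γ̇² t_res / (ρ cp) = 5735·(13.8311)²·102.316 / (981·1966) = 58.2016 K

value=58.20 K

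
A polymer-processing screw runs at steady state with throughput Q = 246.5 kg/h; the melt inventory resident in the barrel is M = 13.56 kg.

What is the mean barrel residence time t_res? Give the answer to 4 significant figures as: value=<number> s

Q_s = Q / 3600 = 246.5 / 3600 = 0.0684722 kg/s
t_res = M / Q_s = 13.56 ÷ 0.0684722 = 198.037 s

value=198.0 s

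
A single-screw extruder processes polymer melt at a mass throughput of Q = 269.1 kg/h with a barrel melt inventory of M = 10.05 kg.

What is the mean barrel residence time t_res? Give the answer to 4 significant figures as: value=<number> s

value=134.4 s

Q_s = Q / 3600 = 269.1 / 3600 = 0.07475 kg/s
Mean residence time: t_res = M/Q_s = 10.05 kg / 0.07475 kg/s = 134.448 s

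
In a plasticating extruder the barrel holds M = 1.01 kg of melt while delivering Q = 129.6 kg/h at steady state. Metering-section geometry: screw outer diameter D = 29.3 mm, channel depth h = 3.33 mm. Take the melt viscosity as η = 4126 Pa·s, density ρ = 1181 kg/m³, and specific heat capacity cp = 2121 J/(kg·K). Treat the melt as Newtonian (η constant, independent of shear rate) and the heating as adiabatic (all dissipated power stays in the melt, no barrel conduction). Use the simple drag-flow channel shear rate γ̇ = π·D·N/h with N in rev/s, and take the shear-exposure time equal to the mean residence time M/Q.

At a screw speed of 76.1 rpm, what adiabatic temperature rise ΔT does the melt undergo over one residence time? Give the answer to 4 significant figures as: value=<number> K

Q_s = Q / 3600 = 129.6 / 3600 = 0.036 kg/s
t_res = M / Q_s = 1.01 ÷ 0.036 = 28.0556 s
D = 29.3 mm = 0.0293 m;  h = 3.33 mm = 0.00333 m;  N = 76.1 rpm / 60 = 1.26833 rev/s
γ̇ = π·D·N / h = π · 0.0293 · 1.26833 / 0.00333 = 35.0596 s⁻¹
ΔT = η·γ̇²·t_res/(ρ·cp) = [4126 × 35.0596² × 28.0556] / [1181 × 2121] = 56.8029 K

value=56.80 K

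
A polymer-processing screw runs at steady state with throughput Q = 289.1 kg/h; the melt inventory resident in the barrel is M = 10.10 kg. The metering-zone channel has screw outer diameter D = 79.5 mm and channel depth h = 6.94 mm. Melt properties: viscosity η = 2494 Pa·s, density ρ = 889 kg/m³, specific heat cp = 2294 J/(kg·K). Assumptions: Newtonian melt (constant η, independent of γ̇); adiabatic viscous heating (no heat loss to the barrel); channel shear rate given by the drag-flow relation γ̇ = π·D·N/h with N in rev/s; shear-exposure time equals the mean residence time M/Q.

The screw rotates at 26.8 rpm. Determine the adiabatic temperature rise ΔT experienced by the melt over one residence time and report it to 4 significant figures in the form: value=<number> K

value=39.74 K

Throughput in SI: Q_s = 289.1 kg/h ÷ 3600 s/h = 0.0803056 kg/s
t_res = M / Q_s = 10.10 / 0.0803056 = 125.77 s
Geometry in metres: D = 79.5 mm → 0.0795 m, h = 6.94 mm → 0.00694 m; screw speed N = 26.8 rpm = 0.446667 rev/s
γ̇ = π·D·N / h = π · 0.0795 · 0.446667 / 0.00694 = 16.0746 s⁻¹
ΔT = η·γ̇²·t_res/(ρ·cp) = [2494 × 16.0746² × 125.77] / [889 × 2294] = 39.7429 K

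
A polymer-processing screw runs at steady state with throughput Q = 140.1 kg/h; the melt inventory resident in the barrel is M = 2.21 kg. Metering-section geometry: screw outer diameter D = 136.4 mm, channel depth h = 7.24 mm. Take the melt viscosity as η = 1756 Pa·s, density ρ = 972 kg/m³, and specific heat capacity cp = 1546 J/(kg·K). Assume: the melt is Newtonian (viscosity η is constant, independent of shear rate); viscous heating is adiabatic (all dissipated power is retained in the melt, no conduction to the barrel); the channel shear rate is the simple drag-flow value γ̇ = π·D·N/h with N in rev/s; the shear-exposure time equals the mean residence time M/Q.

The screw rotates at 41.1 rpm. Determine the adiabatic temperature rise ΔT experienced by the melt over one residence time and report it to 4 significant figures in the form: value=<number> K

Q_s = Q / 3600 = 140.1 / 3600 = 0.0389167 kg/s
t_res = M / Q_s = 2.21 / 0.0389167 = 56.788 s
D = 136.4 mm = 0.1364 m;  h = 7.24 mm = 0.00724 m;  N = 41.1 rpm / 60 = 0.685 rev/s
γ̇ = π·D·N / h = π · 0.1364 · 0.685 / 0.00724 = 40.543 s⁻¹
ΔT = η·γ̇²·t_res/(ρ·cp) = [1756 × 40.543² × 56.788] / [972 × 1546] = 109.078 K

value=109.1 K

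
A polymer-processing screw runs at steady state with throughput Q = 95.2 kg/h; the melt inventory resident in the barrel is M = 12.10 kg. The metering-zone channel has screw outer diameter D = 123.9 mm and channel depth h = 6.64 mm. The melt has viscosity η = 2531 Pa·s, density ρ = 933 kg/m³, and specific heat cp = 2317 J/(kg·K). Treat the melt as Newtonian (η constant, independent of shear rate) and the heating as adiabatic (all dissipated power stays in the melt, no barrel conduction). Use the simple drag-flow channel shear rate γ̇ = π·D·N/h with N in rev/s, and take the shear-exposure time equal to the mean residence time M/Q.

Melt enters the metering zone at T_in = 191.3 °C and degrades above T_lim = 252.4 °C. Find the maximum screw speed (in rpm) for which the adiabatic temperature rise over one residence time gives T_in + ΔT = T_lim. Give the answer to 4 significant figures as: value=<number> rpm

Convert throughput: Q = 95.2 kg/h = 95.2/3600 = 0.0264444 kg/s
t_res = M / Q_s = 12.10 ÷ 0.0264444 = 457.563 s
Convert to metres: D = 0.1239 m, h = 0.00664 m
ΔT_a = T_lim − T_in = 252.4 °C − 191.3 °C = 61.1 K
γ̇_max² = ΔT_a·ρ·cp / (η·t_res) = [61.1 × 933 × 2317] / [2531 × 457.563] = 114.053 s⁻²
γ̇_max = √114.053 = 10.6795 s⁻¹
N_max = γ̇_max h / (πD) = 10.6795·0.00664/(π·0.1239) = 0.18218 rev/s → ×60 = 10.9308 rpm

value=10.93 rpm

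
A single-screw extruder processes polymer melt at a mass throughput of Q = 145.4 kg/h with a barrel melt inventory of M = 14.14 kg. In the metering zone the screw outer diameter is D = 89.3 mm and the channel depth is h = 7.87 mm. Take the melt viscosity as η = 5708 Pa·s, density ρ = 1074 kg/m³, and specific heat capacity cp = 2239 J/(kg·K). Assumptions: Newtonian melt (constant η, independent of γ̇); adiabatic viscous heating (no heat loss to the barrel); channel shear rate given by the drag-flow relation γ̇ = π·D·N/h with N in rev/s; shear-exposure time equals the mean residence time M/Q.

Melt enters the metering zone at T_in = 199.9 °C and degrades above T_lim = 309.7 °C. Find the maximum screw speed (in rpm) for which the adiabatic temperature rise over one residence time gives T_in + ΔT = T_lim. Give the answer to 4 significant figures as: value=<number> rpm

value=19.35 rpm

Q_s = Q / 3600 = 145.4 / 3600 = 0.0403889 kg/s
t_res = M / Q_s = 14.14 / 0.0403889 = 350.096 s
Geometry in SI: D = 89.3 mm → 0.0893 m, h = 7.87 mm → 0.00787 m
ΔT_a = T_lim − T_in = 309.7 °C − 199.9 °C = 109.8 K
γ̇_max² = ΔT_a·ρ·cp/(η·t_res) = 109.8·1074·2239/(5708·350.096) = 132.126 s⁻²
γ̇_max = sqrt(132.126) = 11.4946 s⁻¹
N_max = γ̇_max h / (πD) = 11.4946·0.00787/(π·0.0893) = 0.322454 rev/s → ×60 = 19.3473 rpm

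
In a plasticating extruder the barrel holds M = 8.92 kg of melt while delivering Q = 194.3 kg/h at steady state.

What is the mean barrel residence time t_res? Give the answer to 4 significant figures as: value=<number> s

value=165.3 s

Convert throughput: Q = 194.3 kg/h = 194.3/3600 = 0.0539722 kg/s
t_res = M / Q_s = 8.92 ÷ 0.0539722 = 165.27 s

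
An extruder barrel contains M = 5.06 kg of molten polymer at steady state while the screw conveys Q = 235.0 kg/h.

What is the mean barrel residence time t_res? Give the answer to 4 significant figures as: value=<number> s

Q_s = Q / 3600 = 235.0 / 3600 = 0.0652778 kg/s
t_res = M / Q_s = 5.06 / 0.0652778 = 77.5149 s

value=77.51 s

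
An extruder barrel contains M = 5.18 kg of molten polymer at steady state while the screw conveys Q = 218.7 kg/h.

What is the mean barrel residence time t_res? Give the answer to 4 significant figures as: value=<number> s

Q_s = Q / 3600 = 218.7 / 3600 = 0.06075 kg/s
t_res = M / Q_s = 5.18 / 0.06075 = 85.2675 s

value=85.27 s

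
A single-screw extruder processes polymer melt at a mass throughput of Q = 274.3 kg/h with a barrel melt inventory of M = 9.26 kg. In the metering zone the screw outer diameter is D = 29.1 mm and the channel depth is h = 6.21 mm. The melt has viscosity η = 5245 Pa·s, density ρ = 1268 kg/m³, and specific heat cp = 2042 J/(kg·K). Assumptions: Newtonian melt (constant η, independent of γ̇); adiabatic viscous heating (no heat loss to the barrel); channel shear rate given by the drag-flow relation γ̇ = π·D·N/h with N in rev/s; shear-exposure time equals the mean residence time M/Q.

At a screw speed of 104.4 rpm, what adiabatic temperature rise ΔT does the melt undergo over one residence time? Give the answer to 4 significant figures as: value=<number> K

Q_s = Q / 3600 = 274.3 / 3600 = 0.0761944 kg/s
Mean residence time: t_res = M/Q_s = 9.26 kg / 0.0761944 kg/s = 121.531 s
D = 29.1 mm = 0.0291 m;  h = 6.21 mm = 0.00621 m;  N = 104.4 rpm / 60 = 1.74 rev/s
Shear rate: γ̇ = πDN/h = π·0.0291·1.74/0.00621 = 25.6154 s⁻¹
ΔT = η·γ̇²·t_res/(ρ·cp) = [5245 × 25.6154² × 121.531] / [1268 × 2042] = 161.532 K

value=161.5 K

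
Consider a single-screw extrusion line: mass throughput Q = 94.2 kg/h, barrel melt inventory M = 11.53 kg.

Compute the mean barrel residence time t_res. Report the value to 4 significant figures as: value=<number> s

Q_s = Q / 3600 = 94.2 / 3600 = 0.0261667 kg/s
t_res = M / Q_s = 11.53 / 0.0261667 = 440.637 s

value=440.6 s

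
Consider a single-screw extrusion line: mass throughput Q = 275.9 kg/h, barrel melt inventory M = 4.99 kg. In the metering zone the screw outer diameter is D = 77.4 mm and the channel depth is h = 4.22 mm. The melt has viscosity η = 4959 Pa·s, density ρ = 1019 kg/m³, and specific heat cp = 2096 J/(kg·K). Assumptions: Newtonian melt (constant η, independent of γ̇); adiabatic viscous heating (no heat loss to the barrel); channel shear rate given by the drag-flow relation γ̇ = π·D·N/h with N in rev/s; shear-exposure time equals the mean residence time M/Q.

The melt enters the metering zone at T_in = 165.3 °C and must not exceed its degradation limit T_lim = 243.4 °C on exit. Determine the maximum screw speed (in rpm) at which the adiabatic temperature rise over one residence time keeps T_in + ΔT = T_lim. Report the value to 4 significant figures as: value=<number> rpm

value=23.67 rpm

Q_s = Q / 3600 = 275.9 / 3600 = 0.0766389 kg/s
t_res = M / Q_s = 4.99 / 0.0766389 = 65.1105 s
D = 77.4 mm = 0.0774 m;  h = 4.22 mm = 0.00422 m
ΔT_a = T_lim − T_in = 243.4 − 165.3 = 78.1 K
γ̇_max² = ΔT_a·ρ·cp/(η·t_res) = 78.1·1019·2096/(4959·65.1105) = 516.62 s⁻²
γ̇_max = √516.62 = 22.7293 s⁻¹
N_max = γ̇_max·h / (π·D) = 22.7293 · 0.00422 / (π · 0.0774) = 0.394464 rev/s = 23.6678 rpm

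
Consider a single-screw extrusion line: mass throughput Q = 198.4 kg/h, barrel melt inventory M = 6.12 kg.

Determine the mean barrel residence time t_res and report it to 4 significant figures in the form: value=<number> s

value=111.0 s

Convert throughput: Q = 198.4 kg/h = 198.4/3600 = 0.0551111 kg/s
t_res = M / Q_s = 6.12 ÷ 0.0551111 = 111.048 s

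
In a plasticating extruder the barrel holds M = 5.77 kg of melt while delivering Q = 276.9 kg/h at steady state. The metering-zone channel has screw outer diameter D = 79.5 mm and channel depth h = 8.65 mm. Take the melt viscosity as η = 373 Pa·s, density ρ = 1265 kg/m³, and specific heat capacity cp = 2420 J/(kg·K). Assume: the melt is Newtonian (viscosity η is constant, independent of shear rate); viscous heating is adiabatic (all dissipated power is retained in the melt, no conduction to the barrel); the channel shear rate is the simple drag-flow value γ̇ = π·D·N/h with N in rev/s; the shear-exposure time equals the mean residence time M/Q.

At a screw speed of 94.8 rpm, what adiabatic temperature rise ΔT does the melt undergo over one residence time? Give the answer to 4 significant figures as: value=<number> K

Q_s = Q / 3600 = 276.9 / 3600 = 0.0769167 kg/s
Mean residence time: t_res = M/Q_s = 5.77 kg / 0.0769167 kg/s = 75.0163 s
D = 79.5 mm = 0.0795 m;  h = 8.65 mm = 0.00865 m;  N = 94.8 rpm / 60 = 1.58 rev/s
γ̇ = π·D·N / h = π · 0.0795 · 1.58 / 0.00865 = 45.6203 s⁻¹
Adiabatic rise: ΔT = η γ̇² t_res / (ρ cp) = 373·(45.6203)²·75.0163 / (1265·2420) = 19.0228 K

value=19.02 K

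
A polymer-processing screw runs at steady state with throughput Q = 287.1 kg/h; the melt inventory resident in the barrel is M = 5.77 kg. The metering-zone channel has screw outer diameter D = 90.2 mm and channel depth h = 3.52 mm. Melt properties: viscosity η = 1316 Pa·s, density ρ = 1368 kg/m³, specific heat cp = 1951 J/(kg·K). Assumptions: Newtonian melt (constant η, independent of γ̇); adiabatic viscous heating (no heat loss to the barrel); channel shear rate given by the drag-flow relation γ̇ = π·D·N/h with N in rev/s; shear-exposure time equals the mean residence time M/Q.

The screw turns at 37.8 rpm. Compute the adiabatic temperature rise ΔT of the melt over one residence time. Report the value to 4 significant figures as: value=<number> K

Convert throughput: Q = 287.1 kg/h = 287.1/3600 = 0.07975 kg/s
t_res = M / Q_s = 5.77 ÷ 0.07975 = 72.3511 s
Convert to SI: D = 0.0902 m, h = 0.00352 m, N = 37.8/60 = 0.63 rev/s
Shear rate: γ̇ = πDN/h = π·0.0902·0.63/0.00352 = 50.7171 s⁻¹
ΔT = η·γ̇²·t_res / (ρ·cp) = 1316 · (50.7171)² · 72.3511 / (1368 · 1951) = 91.7627 K

value=91.76 K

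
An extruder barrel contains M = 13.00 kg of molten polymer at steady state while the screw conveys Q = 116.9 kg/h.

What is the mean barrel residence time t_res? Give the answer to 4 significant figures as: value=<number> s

Q_s = Q / 3600 = 116.9 / 3600 = 0.0324722 kg/s
t_res = M / Q_s = 13.00 ÷ 0.0324722 = 400.342 s

value=400.3 s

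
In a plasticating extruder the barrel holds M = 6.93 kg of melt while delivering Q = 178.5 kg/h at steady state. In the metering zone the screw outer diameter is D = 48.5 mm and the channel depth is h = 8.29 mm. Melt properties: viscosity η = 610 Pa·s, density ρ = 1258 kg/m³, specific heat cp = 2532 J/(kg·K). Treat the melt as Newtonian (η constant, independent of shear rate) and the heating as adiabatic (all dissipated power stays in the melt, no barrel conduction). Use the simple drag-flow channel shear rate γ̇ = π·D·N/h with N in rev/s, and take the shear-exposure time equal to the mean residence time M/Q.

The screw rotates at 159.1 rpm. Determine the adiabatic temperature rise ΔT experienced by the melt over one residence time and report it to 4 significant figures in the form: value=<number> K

Q_s = Q / 3600 = 178.5 / 3600 = 0.0495833 kg/s
Mean residence time: t_res = M/Q_s = 6.93 kg / 0.0495833 kg/s = 139.765 s
Convert to SI: D = 0.0485 m, h = 0.00829 m, N = 159.1/60 = 2.65167 rev/s
Shear rate: γ̇ = πDN/h = π·0.0485·2.65167/0.00829 = 48.7367 s⁻¹
ΔT = η·γ̇²·t_res/(ρ·cp) = [610 × 48.7367² × 139.765] / [1258 × 2532] = 63.5763 K

value=63.58 K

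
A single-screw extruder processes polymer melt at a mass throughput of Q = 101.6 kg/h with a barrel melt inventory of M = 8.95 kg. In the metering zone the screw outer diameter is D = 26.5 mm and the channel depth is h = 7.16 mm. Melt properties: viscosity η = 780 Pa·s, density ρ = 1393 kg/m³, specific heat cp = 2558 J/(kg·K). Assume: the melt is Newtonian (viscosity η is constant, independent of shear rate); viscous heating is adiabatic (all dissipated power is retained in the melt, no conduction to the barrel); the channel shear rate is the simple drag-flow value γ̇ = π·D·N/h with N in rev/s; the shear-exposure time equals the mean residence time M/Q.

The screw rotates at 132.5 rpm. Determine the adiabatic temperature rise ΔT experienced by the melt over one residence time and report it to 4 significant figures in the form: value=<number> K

value=45.77 K

Q_s = Q / 3600 = 101.6 / 3600 = 0.0282222 kg/s
t_res = M / Q_s = 8.95 ÷ 0.0282222 = 317.126 s
D = 26.5 mm = 0.0265 m;  h = 7.16 mm = 0.00716 m;  N = 132.5 rpm / 60 = 2.20833 rev/s
γ̇ = π D N / h = (π)(0.0265)(2.20833) / 0.00716 = 25.6772 s⁻¹
ΔT = η·γ̇²·t_res / (ρ·cp) = 780 · (25.6772)² · 317.126 / (1393 · 2558) = 45.7688 K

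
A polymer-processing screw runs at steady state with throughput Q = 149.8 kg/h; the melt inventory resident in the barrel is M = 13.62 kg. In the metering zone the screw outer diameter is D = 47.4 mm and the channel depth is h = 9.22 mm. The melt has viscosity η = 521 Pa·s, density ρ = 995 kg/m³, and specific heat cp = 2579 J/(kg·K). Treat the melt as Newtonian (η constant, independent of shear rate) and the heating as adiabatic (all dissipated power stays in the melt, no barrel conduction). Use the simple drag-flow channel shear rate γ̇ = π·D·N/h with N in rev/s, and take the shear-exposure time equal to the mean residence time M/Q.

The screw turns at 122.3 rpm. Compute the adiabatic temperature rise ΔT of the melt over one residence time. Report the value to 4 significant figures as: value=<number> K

value=72.02 K

Convert throughput: Q = 149.8 kg/h = 149.8/3600 = 0.0416111 kg/s
Mean residence time: t_res = M/Q_s = 13.62 kg / 0.0416111 kg/s = 327.316 s
Geometry in metres: D = 47.4 mm → 0.0474 m, h = 9.22 mm → 0.00922 m; screw speed N = 122.3 rpm = 2.03833 rev/s
Shear rate: γ̇ = πDN/h = π·0.0474·2.03833/0.00922 = 32.921 s⁻¹
Adiabatic rise: ΔT = η γ̇² t_res / (ρ cp) = 521·(32.921)²·327.316 / (995·2579) = 72.0238 K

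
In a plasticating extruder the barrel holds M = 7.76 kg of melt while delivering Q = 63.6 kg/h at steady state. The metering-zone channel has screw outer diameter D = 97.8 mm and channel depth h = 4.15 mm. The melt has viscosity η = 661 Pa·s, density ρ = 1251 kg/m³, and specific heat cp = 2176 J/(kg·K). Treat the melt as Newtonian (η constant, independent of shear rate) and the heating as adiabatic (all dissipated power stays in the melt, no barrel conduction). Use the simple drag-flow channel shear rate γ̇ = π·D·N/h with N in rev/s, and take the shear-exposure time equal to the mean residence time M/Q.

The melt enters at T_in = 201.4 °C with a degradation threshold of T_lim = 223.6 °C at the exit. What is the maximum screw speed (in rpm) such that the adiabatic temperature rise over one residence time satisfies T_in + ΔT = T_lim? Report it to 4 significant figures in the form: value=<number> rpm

Throughput in SI: Q_s = 63.6 kg/h ÷ 3600 s/h = 0.0176667 kg/s
t_res = M / Q_s = 7.76 / 0.0176667 = 439.245 s
Geometry in SI: D = 97.8 mm → 0.0978 m, h = 4.15 mm → 0.00415 m
ΔT_a = T_lim − T_in = 223.6 °C − 201.4 °C = 22.2 K
γ̇_max² = ΔT_a·ρ·cp / (η·t_res) = [22.2 × 1251 × 2176] / [661 × 439.245] = 208.142 s⁻²
γ̇_max = √208.142 = 14.4271 s⁻¹
N_max = γ̇_max h / (πD) = 14.4271·0.00415/(π·0.0978) = 0.194868 rev/s → ×60 = 11.6921 rpm

value=11.69 rpm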